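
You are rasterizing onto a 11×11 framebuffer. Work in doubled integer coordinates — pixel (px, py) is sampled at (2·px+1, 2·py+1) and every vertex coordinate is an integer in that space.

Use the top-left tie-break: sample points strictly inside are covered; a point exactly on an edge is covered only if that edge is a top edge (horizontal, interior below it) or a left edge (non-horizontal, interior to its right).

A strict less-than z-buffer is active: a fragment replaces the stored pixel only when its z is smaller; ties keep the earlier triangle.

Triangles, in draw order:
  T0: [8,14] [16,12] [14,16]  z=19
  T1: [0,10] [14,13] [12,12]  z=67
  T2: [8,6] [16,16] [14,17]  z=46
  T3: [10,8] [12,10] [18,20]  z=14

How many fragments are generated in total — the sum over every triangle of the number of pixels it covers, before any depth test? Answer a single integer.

T0:
  2·area = 28
  edge (8, 14)→(16, 12): d=(8,-2) top-left  bias=+0
  edge (16, 12)→(14, 16): d=(-2,4) right/bottom  bias=-1
  edge (14, 16)→(8, 14): d=(-6,-2) top-left  bias=+0
    (2,6)@(5, 13): e=[-14,42,0] → .  [on edge]
    (6,6)@(13, 13): e=[2,10,16] → X
    (7,6)@(15, 13): e=[6,2,20] → X
    (8,6)@(17, 13): e=[10,-6,24] → .
    (5,7)@(11, 15): e=[14,14,0] → X  [on edge]
    (7,7)@(15, 15): e=[22,-2,8] → .
    (5,8)@(11, 17): e=[30,10,-12] → .
    (6,8)@(13, 17): e=[34,2,-8] → .
    (8,8)@(17, 17): e=[42,-14,0] → .  [on edge]
  covered (4 px):
    . . . . . . . . . . .
    . . . . . . . . . . .
    . . . . . . . . . . .
    . . . . . . . . . . .
    . . . . . . . . . . .
    . . . . . . . . . . .
    . . . . . . X X . . .
    . . . . . X X . . . .
    . . . . . . . . . . .
    . . . . . . . . . . .
    . . . . . . . . . . .
T1:
  2·area = 8  (B↔C swapped to make it positive)
  edge (0, 10)→(12, 12): d=(12,2) right/bottom  bias=-1
  edge (12, 12)→(14, 13): d=(2,1) right/bottom  bias=-1
  edge (14, 13)→(0, 10): d=(-14,-3) top-left  bias=+0
    (2,5)@(5, 11): e=[2,5,1] → X
    (3,5)@(7, 11): e=[-2,3,7] → .
    (2,6)@(5, 13): e=[26,9,-27] → .
  covered (1 px):
    . . . . . . . . . . .
    . . . . . . . . . . .
    . . . . . . . . . . .
    . . . . . . . . . . .
    . . . . . . . . . . .
    . . X . . . . . . . .
    . . . . . . . . . . .
    . . . . . . . . . . .
    . . . . . . . . . . .
    . . . . . . . . . . .
    . . . . . . . . . . .
T2:
  2·area = 28
  edge (8, 6)→(16, 16): d=(8,10) right/bottom  bias=-1
  edge (16, 16)→(14, 17): d=(-2,1) right/bottom  bias=-1
  edge (14, 17)→(8, 6): d=(-6,-11) top-left  bias=+0
    (5,5)@(11, 11): e=[10,15,3] → X
    (6,5)@(13, 11): e=[-10,13,25] → .
    (5,6)@(11, 13): e=[26,11,-9] → .
    (6,6)@(13, 13): e=[6,9,13] → X
    (7,6)@(15, 13): e=[-14,7,35] → .
    (6,7)@(13, 15): e=[22,5,1] → X
    (7,7)@(15, 15): e=[2,3,23] → X
    (8,7)@(17, 15): e=[-18,1,45] → .
    (6,8)@(13, 17): e=[38,1,-11] → .
    (7,8)@(15, 17): e=[18,-1,11] → .
  covered (4 px):
    . . . . . . . . . . .
    . . . . . . . . . . .
    . . . . . . . . . . .
    . . . . . . . . . . .
    . . . . . . . . . . .
    . . . . . X . . . . .
    . . . . . . X . . . .
    . . . . . . X X . . .
    . . . . . . . . . . .
    . . . . . . . . . . .
    . . . . . . . . . . .
T3:
  2·area = 8
  edge (10, 8)→(12, 10): d=(2,2) right/bottom  bias=-1
  edge (12, 10)→(18, 20): d=(6,10) right/bottom  bias=-1
  edge (18, 20)→(10, 8): d=(-8,-12) top-left  bias=+0
    (1,0)@(3, 1): e=[0,36,-28] → .  [on edge]
    (2,1)@(5, 3): e=[0,28,-20] → .  [on edge]
    (3,2)@(7, 5): e=[0,20,-12] → .  [on edge]
    (4,2)@(9, 5): e=[-4,0,12] → .  [on edge]
    (4,3)@(9, 7): e=[0,12,-4] → .  [on edge]
    (5,4)@(11, 9): e=[0,4,4] → .  [on edge]
    (6,5)@(13, 11): e=[0,-4,12] → .  [on edge]
    (7,6)@(15, 13): e=[0,-12,20] → .  [on edge]
    (7,7)@(15, 15): e=[4,0,4] → .  [on edge]
    (8,7)@(17, 15): e=[0,-20,28] → .  [on edge]
    (9,8)@(19, 17): e=[0,-28,36] → .  [on edge]
    (10,9)@(21, 19): e=[0,-36,44] → .  [on edge]
  covered (0 px):
    . . . . . . . . . . .
    . . . . . . . . . . .
    . . . . . . . . . . .
    . . . . . . . . . . .
    . . . . . . . . . . .
    . . . . . . . . . . .
    . . . . . . . . . . .
    . . . . . . . . . . .
    . . . . . . . . . . .
    . . . . . . . . . . .
    . . . . . . . . . . .

Final: 9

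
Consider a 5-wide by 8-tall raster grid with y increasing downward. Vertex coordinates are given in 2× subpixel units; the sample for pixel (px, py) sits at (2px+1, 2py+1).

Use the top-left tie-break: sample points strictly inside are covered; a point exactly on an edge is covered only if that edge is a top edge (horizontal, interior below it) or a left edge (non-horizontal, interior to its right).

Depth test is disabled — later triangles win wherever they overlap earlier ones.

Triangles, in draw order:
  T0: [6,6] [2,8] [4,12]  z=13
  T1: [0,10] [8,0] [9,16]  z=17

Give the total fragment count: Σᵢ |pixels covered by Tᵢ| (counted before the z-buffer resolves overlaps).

T0:
  2·area = 20  (B↔C swapped to make it positive)
  edge (6, 6)→(4, 12): d=(-2,6) right/bottom  bias=-1
  edge (4, 12)→(2, 8): d=(-2,-4) top-left  bias=+0
  edge (2, 8)→(6, 6): d=(4,-2) top-left  bias=+0
    (3,1)@(7, 3): e=[0,30,-10] → ·  [on edge]
    (2,3)@(5, 7): e=[4,14,2] → █
    (3,3)@(7, 7): e=[-8,22,6] → ·
    (1,4)@(3, 9): e=[12,2,6] → █
    (2,4)@(5, 9): e=[0,10,10] → ·  [on edge]
    (1,5)@(3, 11): e=[8,-2,14] → ·
    (1,7)@(3, 15): e=[0,-10,30] → ·  [on edge]
  covered (2 px):
    · · · · ·
    · · · · ·
    · · · · ·
    · · █ · ·
    · █ · · ·
    · · · · ·
    · · · · ·
    · · · · ·
T1:
  2·area = 138
  edge (0, 10)→(8, 0): d=(8,-10) top-left  bias=+0
  edge (8, 0)→(9, 16): d=(1,16) right/bottom  bias=-1
  edge (9, 16)→(0, 10): d=(-9,-6) top-left  bias=+0
    (3,1)@(7, 3): e=[14,19,105] → █
    (4,1)@(9, 3): e=[34,-13,117] → ·
    (2,2)@(5, 5): e=[10,53,75] → █
    (4,2)@(9, 5): e=[50,-11,99] → ·
    (1,3)@(3, 7): e=[6,87,45] → █
    (4,3)@(9, 7): e=[66,-9,81] → ·
    (0,4)@(1, 9): e=[2,121,15] → █
    (4,4)@(9, 9): e=[82,-7,63] → ·
    (0,5)@(1, 11): e=[18,123,-3] → ·
    (1,5)@(3, 11): e=[38,91,9] → █
    (4,5)@(9, 11): e=[98,-5,45] → ·
    (1,6)@(3, 13): e=[54,93,-9] → ·
  covered (15 px):
    · · · · ·
    · · · █ ·
    · · █ █ ·
    · █ █ █ ·
    █ █ █ █ ·
    · █ █ █ ·
    · · █ █ ·
    · · · · ·

Final: 17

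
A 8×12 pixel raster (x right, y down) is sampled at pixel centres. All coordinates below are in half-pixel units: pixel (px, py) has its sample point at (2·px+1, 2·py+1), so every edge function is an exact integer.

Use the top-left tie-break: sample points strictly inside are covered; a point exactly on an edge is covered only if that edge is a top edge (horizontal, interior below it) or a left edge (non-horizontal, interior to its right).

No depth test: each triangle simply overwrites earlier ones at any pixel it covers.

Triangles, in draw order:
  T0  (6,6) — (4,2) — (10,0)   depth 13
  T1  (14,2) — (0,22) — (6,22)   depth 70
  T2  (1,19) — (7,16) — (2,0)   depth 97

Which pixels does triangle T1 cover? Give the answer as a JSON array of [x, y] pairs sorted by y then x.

T0:
  2·area = 28
  edge (6, 6)→(4, 2): d=(-2,-4) top-left  bias=+0
  edge (4, 2)→(10, 0): d=(6,-2) top-left  bias=+0
  edge (10, 0)→(6, 6): d=(-4,6) right/bottom  bias=-1
    (3,0)@(7, 1): e=[14,0,14] → X  [on edge]
    (4,0)@(9, 1): e=[22,4,2] → X
    (5,0)@(11, 1): e=[30,8,-10] → .
    (0,1)@(1, 3): e=[-14,0,42] → .  [on edge]
    (2,1)@(5, 3): e=[2,8,18] → X
    (4,1)@(9, 3): e=[18,16,-6] → .
    (2,2)@(5, 5): e=[-2,20,10] → .
    (3,2)@(7, 5): e=[6,24,-2] → .
  covered (4 px):
    . . . X X . . .
    . . X X . . . .
    . . . . . . . .
    . . . . . . . .
    . . . . . . . .
    . . . . . . . .
    . . . . . . . .
    . . . . . . . .
    . . . . . . . .
    . . . . . . . .
    . . . . . . . .
    . . . . . . . .
T1:
  2·area = 120  (B↔C swapped to make it positive)
  edge (14, 2)→(6, 22): d=(-8,20) right/bottom  bias=-1
  edge (6, 22)→(0, 22): d=(-6,0) right/bottom  bias=-1
  edge (0, 22)→(14, 2): d=(14,-20) top-left  bias=+0
    (5,3)@(11, 7): e=[20,90,10] → X
    (6,3)@(13, 7): e=[-20,90,50] → .
    (5,4)@(11, 9): e=[4,78,38] → X
    (6,4)@(13, 9): e=[-36,78,78] → .
    (4,5)@(9, 11): e=[28,66,26] → X
    (5,5)@(11, 11): e=[-12,66,66] → .
    (3,6)@(7, 13): e=[52,54,14] → X
    (5,6)@(11, 13): e=[-28,54,94] → .
    (2,7)@(5, 15): e=[76,42,2] → X
    (4,7)@(9, 15): e=[-4,42,82] → .
    (2,8)@(5, 17): e=[60,30,30] → X
    (4,8)@(9, 17): e=[-20,30,110] → .
  covered (15 px):
    . . . . . . . .
    . . . . . . . .
    . . . . . . . .
    . . . . . X . .
    . . . . . X . .
    . . . . X . . .
    . . . X X . . .
    . . X X . . . .
    . . X X . . . .
    . X X X . . . .
    X X X . . . . .
    . . . . . . . .
T2:
  2·area = 111  (B↔C swapped to make it positive)
  edge (1, 19)→(2, 0): d=(1,-19) top-left  bias=+0
  edge (2, 0)→(7, 16): d=(5,16) right/bottom  bias=-1
  edge (7, 16)→(1, 19): d=(-6,3) right/bottom  bias=-1
    (1,2)@(3, 5): e=[24,9,78] → X
    (2,2)@(5, 5): e=[62,-23,72] → .
    (1,3)@(3, 7): e=[26,19,66] → X
    (2,3)@(5, 7): e=[64,-13,60] → .
    (1,4)@(3, 9): e=[28,29,54] → X
    (2,4)@(5, 9): e=[66,-3,48] → .
    (1,5)@(3, 11): e=[30,39,42] → X
    (2,5)@(5, 11): e=[68,7,36] → X
    (3,5)@(7, 11): e=[106,-25,30] → .
    (1,6)@(3, 13): e=[32,49,30] → X
    (3,6)@(7, 13): e=[108,-15,18] → .
    (6,6)@(13, 13): e=[222,-111,0] → .  [on edge]
    (4,7)@(9, 15): e=[148,-37,0] → .  [on edge]
    (2,8)@(5, 17): e=[74,37,0] → .  [on edge]
    (0,9)@(1, 19): e=[0,111,0] → .  [on edge]
  covered (10 px):
    . . . . . . . .
    . . . . . . . .
    . X . . . . . .
    . X . . . . . .
    . X . . . . . .
    . X X . . . . .
    . X X . . . . .
    . X X . . . . .
    . X . . . . . .
    . . . . . . . .
    . . . . . . . .
    . . . . . . . .

Final: [[5,3],[5,4],[4,5],[3,6],[4,6],[2,7],[3,7],[2,8],[3,8],[1,9],[2,9],[3,9],[0,10],[1,10],[2,10]]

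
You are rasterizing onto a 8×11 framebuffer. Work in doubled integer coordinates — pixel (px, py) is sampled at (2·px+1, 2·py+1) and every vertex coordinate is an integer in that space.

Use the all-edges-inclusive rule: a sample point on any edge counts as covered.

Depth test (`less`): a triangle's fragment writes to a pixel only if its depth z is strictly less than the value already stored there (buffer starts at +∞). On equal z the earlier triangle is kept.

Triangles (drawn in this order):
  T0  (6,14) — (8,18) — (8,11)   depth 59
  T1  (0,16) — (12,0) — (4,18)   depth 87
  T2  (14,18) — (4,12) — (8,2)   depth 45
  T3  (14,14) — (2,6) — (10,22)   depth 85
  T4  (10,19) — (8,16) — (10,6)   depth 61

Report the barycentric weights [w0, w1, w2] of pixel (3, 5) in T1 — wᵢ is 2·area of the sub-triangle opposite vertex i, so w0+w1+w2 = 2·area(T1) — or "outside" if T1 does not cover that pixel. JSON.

T0:
  2·area = 14  (B↔C swapped to make it positive)
  edge (6, 14)→(8, 11): d=(2,-3) inclusive
  edge (8, 11)→(8, 18): d=(0,7) inclusive
  edge (8, 18)→(6, 14): d=(-2,-4) inclusive
    (3,6)@(7, 13): e=[1,7,6] → █
    (4,6)@(9, 13): e=[7,-7,14] → ·
    (3,7)@(7, 15): e=[5,7,2] → █
    (4,7)@(9, 15): e=[11,-7,10] → ·
    (3,8)@(7, 17): e=[9,7,-2] → ·
  covered (2 px):
    · · · · · · · ·
    · · · · · · · ·
    · · · · · · · ·
    · · · · · · · ·
    · · · · · · · ·
    · · · · · · · ·
    · · · █ · · · ·
    · · · █ · · · ·
    · · · · · · · ·
    · · · · · · · ·
    · · · · · · · ·
T1:
  2·area = 88
  edge (0, 16)→(12, 0): d=(12,-16) inclusive
  edge (12, 0)→(4, 18): d=(-8,18) inclusive
  edge (4, 18)→(0, 16): d=(-4,-2) inclusive
    (4,2)@(9, 5): e=[12,14,62] → █
    (5,2)@(11, 5): e=[44,-22,66] → ·
    (3,3)@(7, 7): e=[4,34,50] → █
    (4,3)@(9, 7): e=[36,-2,54] → ·
    (3,4)@(7, 9): e=[28,18,42] → █
    (4,4)@(9, 9): e=[60,-18,46] → ·
    (2,5)@(5, 11): e=[20,38,30] → █
    (4,5)@(9, 11): e=[84,-34,38] → ·
    (1,6)@(3, 13): e=[12,58,18] → █
    (3,6)@(7, 13): e=[76,-14,26] → ·
    (0,7)@(1, 15): e=[4,78,6] → █
    (3,7)@(7, 15): e=[100,-30,18] → ·
  covered (11 px):
    · · · · · · · ·
    · · · · · · · ·
    · · · · █ · · ·
    · · · █ · · · ·
    · · · █ · · · ·
    · · █ █ · · · ·
    · █ █ · · · · ·
    █ █ █ · · · · ·
    · █ · · · · · ·
    · · · · · · · ·
    · · · · · · · ·
T2:
  2·area = 124
  edge (14, 18)→(4, 12): d=(-10,-6) inclusive
  edge (4, 12)→(8, 2): d=(4,-10) inclusive
  edge (8, 2)→(14, 18): d=(6,16) inclusive
    (3,2)@(7, 5): e=[88,2,34] → █
    (4,2)@(9, 5): e=[100,22,2] → █
    (5,2)@(11, 5): e=[112,42,-30] → ·
    (3,3)@(7, 7): e=[68,10,46] → █
    (5,3)@(11, 7): e=[92,50,-18] → ·
    (3,4)@(7, 9): e=[48,18,58] → █
    (5,4)@(11, 9): e=[72,58,-6] → ·
    (2,5)@(5, 11): e=[16,6,102] → █
    (5,5)@(11, 11): e=[52,66,6] → █
    (6,5)@(13, 11): e=[64,86,-26] → ·
    (2,6)@(5, 13): e=[-4,14,114] → ·
    (3,6)@(7, 13): e=[8,34,82] → █
    (4,7)@(9, 15): e=[0,62,62] → █  [on edge]
  covered (16 px):
    · · · · · · · ·
    · · · · · · · ·
    · · · █ █ · · ·
    · · · █ █ · · ·
    · · · █ █ · · ·
    · · █ █ █ █ · ·
    · · · █ █ █ · ·
    · · · · █ █ · ·
    · · · · · · █ ·
    · · · · · · · ·
    · · · · · · · ·
T3:
  2·area = 128  (B↔C swapped to make it positive)
  edge (14, 14)→(10, 22): d=(-4,8) inclusive
  edge (10, 22)→(2, 6): d=(-8,-16) inclusive
  edge (2, 6)→(14, 14): d=(12,8) inclusive
    (1,3)@(3, 7): e=[116,8,4] → █
    (2,3)@(5, 7): e=[100,40,-12] → ·
    (1,4)@(3, 9): e=[108,-8,28] → ·
    (2,4)@(5, 9): e=[92,24,12] → █
    (3,4)@(7, 9): e=[76,56,-4] → ·
    (2,5)@(5, 11): e=[84,8,36] → █
    (3,5)@(7, 11): e=[68,40,20] → █
    (4,5)@(9, 11): e=[52,72,4] → █
    (5,5)@(11, 11): e=[36,104,-12] → ·
    (2,6)@(5, 13): e=[76,-8,60] → ·
    (3,6)@(7, 13): e=[60,24,44] → █
    (5,6)@(11, 13): e=[28,88,12] → █
  covered (16 px):
    · · · · · · · ·
    · · · · · · · ·
    · · · · · · · ·
    · █ · · · · · ·
    · · █ · · · · ·
    · · █ █ █ · · ·
    · · · █ █ █ · ·
    · · · █ █ █ █ ·
    · · · · █ █ · ·
    · · · · █ █ · ·
    · · · · · · · ·
T4:
  2·area = 26
  edge (10, 19)→(8, 16): d=(-2,-3) inclusive
  edge (8, 16)→(10, 6): d=(2,-10) inclusive
  edge (10, 6)→(10, 19): d=(0,13) inclusive
    (5,0)@(11, 1): e=[39,0,-13] → ·  [on edge]
    (4,5)@(9, 11): e=[13,0,13] → █  [on edge]
    (5,5)@(11, 11): e=[19,20,-13] → ·
    (4,6)@(9, 13): e=[9,4,13] → █
    (5,6)@(11, 13): e=[15,24,-13] → ·
    (4,7)@(9, 15): e=[5,8,13] → █
    (5,7)@(11, 15): e=[11,28,-13] → ·
    (4,8)@(9, 17): e=[1,12,13] → █
    (5,8)@(11, 17): e=[7,32,-13] → ·
    (4,9)@(9, 19): e=[-3,16,13] → ·
    (3,10)@(7, 21): e=[-13,0,39] → ·  [on edge]
  covered (4 px):
    · · · · · · · ·
    · · · · · · · ·
    · · · · · · · ·
    · · · · · · · ·
    · · · · · · · ·
    · · · · █ · · ·
    · · · · █ · · ·
    · · · · █ · · ·
    · · · · █ · · ·
    · · · · · · · ·
    · · · · · · · ·

Final: [2,34,52]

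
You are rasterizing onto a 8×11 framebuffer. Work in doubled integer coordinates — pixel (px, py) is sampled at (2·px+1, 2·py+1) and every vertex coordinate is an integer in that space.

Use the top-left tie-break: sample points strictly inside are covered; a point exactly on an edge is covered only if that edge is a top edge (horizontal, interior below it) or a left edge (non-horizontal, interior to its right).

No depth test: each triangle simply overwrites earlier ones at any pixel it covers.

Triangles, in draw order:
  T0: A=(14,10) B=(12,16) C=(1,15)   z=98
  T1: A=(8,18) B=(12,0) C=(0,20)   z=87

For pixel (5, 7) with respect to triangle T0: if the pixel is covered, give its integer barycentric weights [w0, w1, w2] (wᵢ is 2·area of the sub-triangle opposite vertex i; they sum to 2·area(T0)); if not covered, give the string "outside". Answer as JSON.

T0:
  2·area = 68
  edge (14, 10)→(12, 16): d=(-2,6) right/bottom  bias=-1
  edge (12, 16)→(1, 15): d=(-11,-1) top-left  bias=+0
  edge (1, 15)→(14, 10): d=(13,-5) top-left  bias=+0
    (7,3)@(15, 7): e=[0,102,-34] → .  [on edge]
    (6,5)@(13, 11): e=[4,56,8] → X
    (7,5)@(15, 11): e=[-8,58,18] → .
    (3,6)@(7, 13): e=[36,28,4] → X
    (4,6)@(9, 13): e=[24,30,14] → X
    (5,6)@(11, 13): e=[12,32,24] → X
    (6,6)@(13, 13): e=[0,34,34] → .  [on edge]
    (0,7)@(1, 15): e=[68,0,0] → X  [on edge]
    (1,7)@(3, 15): e=[56,2,10] → X
    (2,7)@(5, 15): e=[44,4,20] → X
    (6,7)@(13, 15): e=[-4,12,60] → .
    (0,8)@(1, 17): e=[64,-22,26] → .
    (5,9)@(11, 19): e=[0,-34,102] → .  [on edge]
  covered (10 px):
    . . . . . . . .
    . . . . . . . .
    . . . . . . . .
    . . . . . . . .
    . . . . . . . .
    . . . . . . X .
    . . . X X X . .
    X X X X X X . .
    . . . . . . . .
    . . . . . . . .
    . . . . . . . .
T1:
  2·area = 136  (B↔C swapped to make it positive)
  edge (8, 18)→(0, 20): d=(-8,2) right/bottom  bias=-1
  edge (0, 20)→(12, 0): d=(12,-20) top-left  bias=+0
  edge (12, 0)→(8, 18): d=(-4,18) right/bottom  bias=-1
    (5,1)@(11, 3): e=[114,16,6] → X
    (6,1)@(13, 3): e=[110,56,-30] → .
    (4,2)@(9, 5): e=[102,0,34] → X  [on edge]
    (5,2)@(11, 5): e=[98,40,-2] → .
    (4,3)@(9, 7): e=[86,24,26] → X
    (5,3)@(11, 7): e=[82,64,-10] → .
    (3,4)@(7, 9): e=[74,8,54] → X
    (5,4)@(11, 9): e=[66,88,-18] → .
    (3,5)@(7, 11): e=[58,32,46] → X
    (5,5)@(11, 11): e=[50,112,-26] → .
    (2,6)@(5, 13): e=[46,16,74] → X
    (5,6)@(11, 13): e=[34,136,-34] → .
    (1,7)@(3, 15): e=[34,0,102] → X  [on edge]
  covered (18 px):
    . . . . . . . .
    . . . . . X . .
    . . . . X . . .
    . . . . X . . .
    . . . X X . . .
    . . . X X . . .
    . . X X X . . .
    . X X X . . . .
    . X X X . . . .
    X X . . . . . .
    . . . . . . . .

Answer: [10,50,8]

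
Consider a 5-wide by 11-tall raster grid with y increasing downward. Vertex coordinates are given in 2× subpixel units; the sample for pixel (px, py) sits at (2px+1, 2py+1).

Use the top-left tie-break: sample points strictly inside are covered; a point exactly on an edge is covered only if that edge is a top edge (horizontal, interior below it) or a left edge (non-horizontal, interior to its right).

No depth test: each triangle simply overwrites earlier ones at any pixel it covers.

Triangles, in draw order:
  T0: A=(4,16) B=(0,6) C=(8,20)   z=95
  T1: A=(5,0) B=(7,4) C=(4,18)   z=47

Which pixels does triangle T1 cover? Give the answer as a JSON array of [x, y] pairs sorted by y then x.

T0:
  2·area = 24
  edge (4, 16)→(0, 6): d=(-4,-10) top-left  bias=+0
  edge (0, 6)→(8, 20): d=(8,14) right/bottom  bias=-1
  edge (8, 20)→(4, 16): d=(-4,-4) top-left  bias=+0
    (0,6)@(1, 13): e=[-18,42,0] → ·  [on edge]
    (1,6)@(3, 13): e=[2,14,8] → #
    (2,6)@(5, 13): e=[22,-14,16] → ·
    (1,7)@(3, 15): e=[-6,30,0] → ·  [on edge]
    (2,7)@(5, 15): e=[14,2,8] → #
    (3,7)@(7, 15): e=[34,-26,16] → ·
    (2,8)@(5, 17): e=[6,18,0] → #  [on edge]
    (3,8)@(7, 17): e=[26,-10,8] → ·
    (2,9)@(5, 19): e=[-2,34,-8] → ·
    (3,9)@(7, 19): e=[18,6,0] → #  [on edge]
    (4,9)@(9, 19): e=[38,-22,8] → ·
    (3,10)@(7, 21): e=[10,22,-8] → ·
    (4,10)@(9, 21): e=[30,-6,0] → ·  [on edge]
  covered (4 px):
    · · · · ·
    · · · · ·
    · · · · ·
    · · · · ·
    · · · · ·
    · · · · ·
    · # · · ·
    · · # · ·
    · · # · ·
    · · · # ·
    · · · · ·
T1:
  2·area = 40
  edge (5, 0)→(7, 4): d=(2,4) right/bottom  bias=-1
  edge (7, 4)→(4, 18): d=(-3,14) right/bottom  bias=-1
  edge (4, 18)→(5, 0): d=(1,-18) top-left  bias=+0
    (2,0)@(5, 1): e=[2,37,1] → #
    (3,0)@(7, 1): e=[-6,9,37] → ·
    (2,1)@(5, 3): e=[6,31,3] → #
    (3,1)@(7, 3): e=[-2,3,39] → ·
    (2,2)@(5, 5): e=[10,25,5] → #
    (3,2)@(7, 5): e=[2,-3,41] → ·
    (2,3)@(5, 7): e=[14,19,7] → #
    (3,3)@(7, 7): e=[6,-9,43] → ·
    (2,4)@(5, 9): e=[18,13,9] → #
    (3,4)@(7, 9): e=[10,-15,45] → ·
    (2,5)@(5, 11): e=[22,7,11] → #
    (3,5)@(7, 11): e=[14,-21,47] → ·
  covered (7 px):
    · · # · ·
    · · # · ·
    · · # · ·
    · · # · ·
    · · # · ·
    · · # · ·
    · · # · ·
    · · · · ·
    · · · · ·
    · · · · ·
    · · · · ·

Result: [[2,0],[2,1],[2,2],[2,3],[2,4],[2,5],[2,6]]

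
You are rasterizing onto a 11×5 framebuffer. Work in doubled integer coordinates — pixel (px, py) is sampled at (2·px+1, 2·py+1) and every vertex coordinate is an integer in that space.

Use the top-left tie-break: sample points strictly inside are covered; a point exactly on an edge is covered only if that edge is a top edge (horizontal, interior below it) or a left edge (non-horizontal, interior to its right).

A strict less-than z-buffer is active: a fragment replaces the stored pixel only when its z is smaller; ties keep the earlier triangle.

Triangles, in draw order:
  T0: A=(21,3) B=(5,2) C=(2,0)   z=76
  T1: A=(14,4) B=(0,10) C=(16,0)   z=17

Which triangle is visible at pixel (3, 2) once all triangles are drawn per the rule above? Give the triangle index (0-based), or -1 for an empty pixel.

T0:
  2·area = 29
  edge (21, 3)→(5, 2): d=(-16,-1) top-left  bias=+0
  edge (5, 2)→(2, 0): d=(-3,-2) top-left  bias=+0
  edge (2, 0)→(21, 3): d=(19,3) right/bottom  bias=-1
    (2,0)@(5, 1): e=[16,3,10] → █
    (3,0)@(7, 1): e=[18,7,4] → █
    (4,0)@(9, 1): e=[20,11,-2] → ·
    (2,1)@(5, 3): e=[-16,-3,48] → ·
    (3,1)@(7, 3): e=[-14,1,42] → ·
    (10,1)@(21, 3): e=[0,29,0] → ·  [on edge]
  covered (2 px):
    · · █ █ · · · · · · ·
    · · · · · · · · · · ·
    · · · · · · · · · · ·
    · · · · · · · · · · ·
    · · · · · · · · · · ·
T1:
  2·area = 44
  edge (14, 4)→(0, 10): d=(-14,6) right/bottom  bias=-1
  edge (0, 10)→(16, 0): d=(16,-10) top-left  bias=+0
  edge (16, 0)→(14, 4): d=(-2,4) right/bottom  bias=-1
    (7,0)@(15, 1): e=[36,6,2] → █
    (8,0)@(17, 1): e=[24,26,-6] → ·
    (10,0)@(21, 1): e=[0,66,-22] → ·  [on edge]
    (6,1)@(13, 3): e=[20,18,6] → █
    (7,1)@(15, 3): e=[8,38,-2] → ·
    (4,2)@(9, 5): e=[16,10,18] → █
    (5,2)@(11, 5): e=[4,30,10] → █
    (6,2)@(13, 5): e=[-8,50,2] → ·
    (2,3)@(5, 7): e=[12,2,30] → █
    (3,3)@(7, 7): e=[0,22,22] → ·  [on edge]
    (4,3)@(9, 7): e=[-12,42,14] → ·
    (5,3)@(11, 7): e=[-24,62,6] → ·
  covered (5 px):
    · · · · · · · █ · · ·
    · · · · · · █ · · · ·
    · · · · █ █ · · · · ·
    · · █ · · · · · · · ·
    · · · · · · · · · · ·

Z-buffer (winner per pixel, '.' = empty):
  . . 0 0 . . . 1 . . .
  . . . . . . 1 . . . .
  . . . . 1 1 . . . . .
  . . 1 . . . . . . . .
  . . . . . . . . . . .

Answer: -1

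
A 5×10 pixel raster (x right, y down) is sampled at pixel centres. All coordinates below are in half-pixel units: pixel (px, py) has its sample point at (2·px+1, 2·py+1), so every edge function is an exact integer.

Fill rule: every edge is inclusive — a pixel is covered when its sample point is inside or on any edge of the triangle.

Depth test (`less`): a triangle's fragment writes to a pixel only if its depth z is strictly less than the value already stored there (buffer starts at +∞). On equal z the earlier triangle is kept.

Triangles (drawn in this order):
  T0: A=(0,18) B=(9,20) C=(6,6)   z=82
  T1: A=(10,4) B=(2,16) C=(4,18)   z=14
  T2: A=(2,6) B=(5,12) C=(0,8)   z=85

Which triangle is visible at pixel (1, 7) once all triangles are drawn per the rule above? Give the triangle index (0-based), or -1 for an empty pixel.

T0:
  2·area = 120  (B↔C swapped to make it positive)
  edge (0, 18)→(6, 6): d=(6,-12) inclusive
  edge (6, 6)→(9, 20): d=(3,14) inclusive
  edge (9, 20)→(0, 18): d=(-9,-2) inclusive
    (2,4)@(5, 9): e=[6,23,91] → █
    (3,4)@(7, 9): e=[30,-5,95] → ·
    (2,5)@(5, 11): e=[18,29,73] → █
    (3,5)@(7, 11): e=[42,1,77] → █
    (4,5)@(9, 11): e=[66,-27,81] → ·
    (1,6)@(3, 13): e=[6,63,51] → █
    (4,6)@(9, 13): e=[78,-21,63] → ·
    (1,7)@(3, 15): e=[18,69,33] → █
    (4,7)@(9, 15): e=[90,-15,45] → ·
    (0,8)@(1, 17): e=[6,103,11] → █
    (4,8)@(9, 17): e=[102,-9,27] → ·
    (0,9)@(1, 19): e=[18,109,-7] → ·
  covered (15 px):
    · · · · ·
    · · · · ·
    · · · · ·
    · · · · ·
    · · █ · ·
    · · █ █ ·
    · █ █ █ ·
    · █ █ █ ·
    █ █ █ █ ·
    · · █ █ ·
T1:
  2·area = 40  (B↔C swapped to make it positive)
  edge (10, 4)→(4, 18): d=(-6,14) inclusive
  edge (4, 18)→(2, 16): d=(-2,-2) inclusive
  edge (2, 16)→(10, 4): d=(8,-12) inclusive
    (3,4)@(7, 9): e=[12,24,4] → █
    (4,4)@(9, 9): e=[-16,28,28] → ·
    (3,5)@(7, 11): e=[0,20,20] → █  [on edge]
    (4,5)@(9, 11): e=[-28,24,44] → ·
    (2,6)@(5, 13): e=[16,12,12] → █
    (3,6)@(7, 13): e=[-12,16,36] → ·
    (0,7)@(1, 15): e=[60,0,-20] → ·  [on edge]
    (1,7)@(3, 15): e=[32,4,4] → █
    (3,7)@(7, 15): e=[-24,12,52] → ·
    (1,8)@(3, 17): e=[20,0,20] → █  [on edge]
    (2,8)@(5, 17): e=[-8,4,44] → ·
    (1,9)@(3, 19): e=[8,-4,36] → ·
    (2,9)@(5, 19): e=[-20,0,60] → ·  [on edge]
  covered (6 px):
    · · · · ·
    · · · · ·
    · · · · ·
    · · · · ·
    · · · █ ·
    · · · █ ·
    · · █ · ·
    · █ █ · ·
    · █ · · ·
    · · · · ·
T2:
  2·area = 18
  edge (2, 6)→(5, 12): d=(3,6) inclusive
  edge (5, 12)→(0, 8): d=(-5,-4) inclusive
  edge (0, 8)→(2, 6): d=(2,-2) inclusive
    (3,0)@(7, 1): e=[-45,63,0] → ·  [on edge]
    (2,1)@(5, 3): e=[-27,45,0] → ·  [on edge]
    (1,2)@(3, 5): e=[-9,27,0] → ·  [on edge]
    (0,3)@(1, 7): e=[9,9,0] → █  [on edge]
    (1,3)@(3, 7): e=[-3,17,4] → ·
    (0,4)@(1, 9): e=[15,-1,4] → ·
    (1,4)@(3, 9): e=[3,7,8] → █
    (2,4)@(5, 9): e=[-9,15,12] → ·
    (1,5)@(3, 11): e=[9,-3,12] → ·
  covered (2 px):
    · · · · ·
    · · · · ·
    · · · · ·
    █ · · · ·
    · █ · · ·
    · · · · ·
    · · · · ·
    · · · · ·
    · · · · ·
    · · · · ·

Z-buffer (winner per pixel, '.' = empty):
  . . . . .
  . . . . .
  . . . . .
  2 . . . .
  . 2 0 1 .
  . . 0 1 .
  . 0 1 0 .
  . 1 1 0 .
  0 1 0 0 .
  . . 0 0 .

Result: 1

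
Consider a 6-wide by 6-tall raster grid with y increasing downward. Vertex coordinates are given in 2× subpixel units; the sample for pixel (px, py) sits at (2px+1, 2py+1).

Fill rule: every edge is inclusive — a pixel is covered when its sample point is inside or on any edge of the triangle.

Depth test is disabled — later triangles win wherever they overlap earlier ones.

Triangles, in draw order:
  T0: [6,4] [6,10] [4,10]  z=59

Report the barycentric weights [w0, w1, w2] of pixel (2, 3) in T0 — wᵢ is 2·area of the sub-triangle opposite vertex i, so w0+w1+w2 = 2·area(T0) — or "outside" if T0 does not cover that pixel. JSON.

T0:
  2·area = 12
  edge (6, 4)→(6, 10): d=(0,6) inclusive
  edge (6, 10)→(4, 10): d=(-2,0) inclusive
  edge (4, 10)→(6, 4): d=(2,-6) inclusive
    (3,0)@(7, 1): e=[-6,18,0] → .  [on edge]
    (2,3)@(5, 7): e=[6,6,0] → X  [on edge]
    (3,3)@(7, 7): e=[-6,6,12] → .
    (2,4)@(5, 9): e=[6,2,4] → X
    (3,4)@(7, 9): e=[-6,2,16] → .
    (2,5)@(5, 11): e=[6,-2,8] → .
  covered (2 px):
    . . . . . .
    . . . . . .
    . . . . . .
    . . X . . .
    . . X . . .
    . . . . . .

Result: [6,0,6]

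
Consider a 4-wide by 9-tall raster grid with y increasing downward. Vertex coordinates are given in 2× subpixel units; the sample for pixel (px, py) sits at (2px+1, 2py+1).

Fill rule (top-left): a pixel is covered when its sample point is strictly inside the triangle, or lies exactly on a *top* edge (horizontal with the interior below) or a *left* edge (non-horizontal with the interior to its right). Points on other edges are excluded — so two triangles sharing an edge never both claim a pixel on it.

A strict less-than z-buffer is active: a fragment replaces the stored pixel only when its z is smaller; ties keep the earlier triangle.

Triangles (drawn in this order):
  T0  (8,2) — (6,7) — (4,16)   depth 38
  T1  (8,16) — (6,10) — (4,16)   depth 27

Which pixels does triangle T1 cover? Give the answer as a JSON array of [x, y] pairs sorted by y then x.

T0:
  2·area = 8  (B↔C swapped to make it positive)
  edge (8, 2)→(4, 16): d=(-4,14) right/bottom  bias=-1
  edge (4, 16)→(6, 7): d=(2,-9) top-left  bias=+0
  edge (6, 7)→(8, 2): d=(2,-5) top-left  bias=+0
    (3,2)@(7, 5): e=[2,5,1] → #
    (3,3)@(7, 7): e=[-6,9,5] → ·
  covered (1 px):
    · · · ·
    · · · ·
    · · · #
    · · · ·
    · · · ·
    · · · ·
    · · · ·
    · · · ·
    · · · ·
T1:
  2·area = 24  (B↔C swapped to make it positive)
  edge (8, 16)→(4, 16): d=(-4,0) right/bottom  bias=-1
  edge (4, 16)→(6, 10): d=(2,-6) top-left  bias=+0
  edge (6, 10)→(8, 16): d=(2,6) right/bottom  bias=-1
    (1,0)@(3, 1): e=[60,-36,0] → ·  [on edge]
    (2,3)@(5, 7): e=[36,-12,0] → ·  [on edge]
    (3,3)@(7, 7): e=[36,0,-12] → ·  [on edge]
    (2,6)@(5, 13): e=[12,0,12] → #  [on edge]
    (3,6)@(7, 13): e=[12,12,0] → ·  [on edge]
    (2,7)@(5, 15): e=[4,4,16] → #
    (3,7)@(7, 15): e=[4,16,4] → #
    (2,8)@(5, 17): e=[-4,8,20] → ·
    (3,8)@(7, 17): e=[-4,20,8] → ·
  covered (3 px):
    · · · ·
    · · · ·
    · · · ·
    · · · ·
    · · · ·
    · · · ·
    · · # ·
    · · # #
    · · · ·

Result: [[2,6],[2,7],[3,7]]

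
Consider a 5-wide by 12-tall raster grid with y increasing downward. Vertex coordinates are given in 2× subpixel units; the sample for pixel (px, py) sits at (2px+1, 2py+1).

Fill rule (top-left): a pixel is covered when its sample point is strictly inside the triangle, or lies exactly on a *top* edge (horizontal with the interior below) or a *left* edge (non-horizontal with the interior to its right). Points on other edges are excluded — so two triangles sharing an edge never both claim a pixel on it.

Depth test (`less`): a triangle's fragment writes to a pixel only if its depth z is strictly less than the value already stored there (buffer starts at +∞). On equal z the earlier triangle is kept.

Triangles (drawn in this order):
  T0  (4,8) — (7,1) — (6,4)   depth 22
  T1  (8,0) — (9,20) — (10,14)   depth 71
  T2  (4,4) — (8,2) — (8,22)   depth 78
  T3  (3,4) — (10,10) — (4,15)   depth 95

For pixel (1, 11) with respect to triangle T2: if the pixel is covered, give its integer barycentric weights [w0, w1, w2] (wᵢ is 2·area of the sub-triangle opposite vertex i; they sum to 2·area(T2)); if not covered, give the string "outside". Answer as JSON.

T0:
  2·area = 2
  edge (4, 8)→(7, 1): d=(3,-7) top-left  bias=+0
  edge (7, 1)→(6, 4): d=(-1,3) right/bottom  bias=-1
  edge (6, 4)→(4, 8): d=(-2,4) right/bottom  bias=-1
    (3,0)@(7, 1): e=[0,0,2] → .  [on edge]
    (2,3)@(5, 7): e=[4,0,-2] → .  [on edge]
    (1,6)@(3, 13): e=[8,0,-6] → .  [on edge]
    (0,7)@(1, 15): e=[0,4,-2] → .  [on edge]
    (0,9)@(1, 19): e=[12,0,-10] → .  [on edge]
  covered (0 px):
    . . . . .
    . . . . .
    . . . . .
    . . . . .
    . . . . .
    . . . . .
    . . . . .
    . . . . .
    . . . . .
    . . . . .
    . . . . .
    . . . . .
T1:
  2·area = 26  (B↔C swapped to make it positive)
  edge (8, 0)→(10, 14): d=(2,14) right/bottom  bias=-1
  edge (10, 14)→(9, 20): d=(-1,6) right/bottom  bias=-1
  edge (9, 20)→(8, 0): d=(-1,-20) top-left  bias=+0
    (4,3)@(9, 7): e=[0,13,13] → .  [on edge]
    (4,4)@(9, 9): e=[4,11,11] → X
    (4,5)@(9, 11): e=[8,9,9] → X
    (4,6)@(9, 13): e=[12,7,7] → X
    (4,7)@(9, 15): e=[16,5,5] → X
    (4,8)@(9, 17): e=[20,3,3] → X
    (4,9)@(9, 19): e=[24,1,1] → X
    (4,10)@(9, 21): e=[28,-1,-1] → .
  covered (6 px):
    . . . . .
    . . . . .
    . . . . .
    . . . . .
    . . . . X
    . . . . X
    . . . . X
    . . . . X
    . . . . X
    . . . . X
    . . . . .
    . . . . .
T2:
  2·area = 80
  edge (4, 4)→(8, 2): d=(4,-2) top-left  bias=+0
  edge (8, 2)→(8, 22): d=(0,20) right/bottom  bias=-1
  edge (8, 22)→(4, 4): d=(-4,-18) top-left  bias=+0
    (3,1)@(7, 3): e=[2,20,58] → X
    (4,1)@(9, 3): e=[6,-20,94] → .
    (2,2)@(5, 5): e=[6,60,14] → X
    (4,2)@(9, 5): e=[14,-20,86] → .
    (2,3)@(5, 7): e=[14,60,6] → X
    (4,3)@(9, 7): e=[22,-20,78] → .
    (2,4)@(5, 9): e=[22,60,-2] → .
    (3,4)@(7, 9): e=[26,20,34] → X
    (4,4)@(9, 9): e=[30,-20,70] → .
    (3,5)@(7, 11): e=[34,20,26] → X
    (4,5)@(9, 11): e=[38,-20,62] → .
    (3,6)@(7, 13): e=[42,20,18] → X
  covered (10 px):
    . . . . .
    . . . X .
    . . X X .
    . . X X .
    . . . X .
    . . . X .
    . . . X .
    . . . X .
    . . . X .
    . . . . .
    . . . . .
    . . . . .
T3:
  2·area = 71
  edge (3, 4)→(10, 10): d=(7,6) right/bottom  bias=-1
  edge (10, 10)→(4, 15): d=(-6,5) right/bottom  bias=-1
  edge (4, 15)→(3, 4): d=(-1,-11) top-left  bias=+0
    (2,3)@(5, 7): e=[9,43,19] → X
    (3,3)@(7, 7): e=[-3,33,41] → .
    (2,4)@(5, 9): e=[23,31,17] → X
    (3,4)@(7, 9): e=[11,21,39] → X
    (4,4)@(9, 9): e=[-1,11,61] → .
    (2,5)@(5, 11): e=[37,19,15] → X
    (4,5)@(9, 11): e=[13,-1,59] → .
    (2,6)@(5, 13): e=[51,7,13] → X
    (3,6)@(7, 13): e=[39,-3,35] → .
    (2,7)@(5, 15): e=[65,-5,11] → .
  covered (6 px):
    . . . . .
    . . . . .
    . . . . .
    . . X . .
    . . X X .
    . . X X .
    . . X . .
    . . . . .
    . . . . .
    . . . . .
    . . . . .
    . . . . .

Final: "outside"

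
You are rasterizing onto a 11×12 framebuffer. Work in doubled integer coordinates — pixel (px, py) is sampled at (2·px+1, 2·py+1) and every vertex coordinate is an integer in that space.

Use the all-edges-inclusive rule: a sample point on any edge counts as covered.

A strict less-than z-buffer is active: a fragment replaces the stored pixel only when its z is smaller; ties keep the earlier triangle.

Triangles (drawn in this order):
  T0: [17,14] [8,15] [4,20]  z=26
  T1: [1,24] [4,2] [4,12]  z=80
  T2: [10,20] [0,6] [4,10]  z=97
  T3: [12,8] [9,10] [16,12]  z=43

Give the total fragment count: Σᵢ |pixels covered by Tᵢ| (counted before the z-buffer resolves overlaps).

T0:
  2·area = 41  (B↔C swapped to make it positive)
  edge (17, 14)→(4, 20): d=(-13,6) inclusive
  edge (4, 20)→(8, 15): d=(4,-5) inclusive
  edge (8, 15)→(17, 14): d=(9,-1) inclusive
    (4,7)@(9, 15): e=[35,5,1] → #
    (5,7)@(11, 15): e=[23,15,3] → #
    (6,7)@(13, 15): e=[11,25,5] → #
    (7,7)@(15, 15): e=[-1,35,7] → ·
    (3,8)@(7, 17): e=[21,3,17] → #
    (5,8)@(11, 17): e=[-3,23,21] → ·
    (6,8)@(13, 17): e=[-15,33,23] → ·
    (2,9)@(5, 19): e=[7,1,33] → #
    (3,9)@(7, 19): e=[-5,11,35] → ·
    (4,9)@(9, 19): e=[-17,21,37] → ·
    (2,10)@(5, 21): e=[-19,9,51] → ·
  covered (6 px):
    · · · · · · · · · · ·
    · · · · · · · · · · ·
    · · · · · · · · · · ·
    · · · · · · · · · · ·
    · · · · · · · · · · ·
    · · · · · · · · · · ·
    · · · · · · · · · · ·
    · · · · # # # · · · ·
    · · · # # · · · · · ·
    · · # · · · · · · · ·
    · · · · · · · · · · ·
    · · · · · · · · · · ·
T1:
  2·area = 30
  edge (1, 24)→(4, 2): d=(3,-22) inclusive
  edge (4, 2)→(4, 12): d=(0,10) inclusive
  edge (4, 12)→(1, 24): d=(-3,12) inclusive
    (1,5)@(3, 11): e=[5,10,15] → #
    (2,5)@(5, 11): e=[49,-10,-9] → ·
    (1,6)@(3, 13): e=[11,10,9] → #
    (2,6)@(5, 13): e=[55,-10,-15] → ·
    (1,7)@(3, 15): e=[17,10,3] → #
    (2,7)@(5, 15): e=[61,-10,-21] → ·
    (1,8)@(3, 17): e=[23,10,-3] → ·
  covered (3 px):
    · · · · · · · · · · ·
    · · · · · · · · · · ·
    · · · · · · · · · · ·
    · · · · · · · · · · ·
    · · · · · · · · · · ·
    · # · · · · · · · · ·
    · # · · · · · · · · ·
    · # · · · · · · · · ·
    · · · · · · · · · · ·
    · · · · · · · · · · ·
    · · · · · · · · · · ·
    · · · · · · · · · · ·
T2:
  2·area = 16
  edge (10, 20)→(0, 6): d=(-10,-14) inclusive
  edge (0, 6)→(4, 10): d=(4,4) inclusive
  edge (4, 10)→(10, 20): d=(6,10) inclusive
    (0,2)@(1, 5): e=[24,-8,0] → ·  [on edge]
    (0,3)@(1, 7): e=[4,0,12] → #  [on edge]
    (1,3)@(3, 7): e=[32,-8,-8] → ·
    (0,4)@(1, 9): e=[-16,8,24] → ·
    (1,4)@(3, 9): e=[12,0,4] → #  [on edge]
    (2,4)@(5, 9): e=[40,-8,-16] → ·
    (1,5)@(3, 11): e=[-8,8,16] → ·
    (2,5)@(5, 11): e=[20,0,-4] → ·  [on edge]
    (2,6)@(5, 13): e=[0,8,8] → #  [on edge]
    (3,6)@(7, 13): e=[28,0,-12] → ·  [on edge]
    (2,7)@(5, 15): e=[-20,16,20] → ·
    (3,7)@(7, 15): e=[8,8,0] → #  [on edge]
    (4,7)@(9, 15): e=[36,0,-20] → ·  [on edge]
    (5,8)@(11, 17): e=[44,0,-28] → ·  [on edge]
    (6,9)@(13, 19): e=[52,0,-36] → ·  [on edge]
    (7,10)@(15, 21): e=[60,0,-44] → ·  [on edge]
    (8,11)@(17, 23): e=[68,0,-52] → ·  [on edge]
  covered (4 px):
    · · · · · · · · · · ·
    · · · · · · · · · · ·
    · · · · · · · · · · ·
    # · · · · · · · · · ·
    · # · · · · · · · · ·
    · · · · · · · · · · ·
    · · # · · · · · · · ·
    · · · # · · · · · · ·
    · · · · · · · · · · ·
    · · · · · · · · · · ·
    · · · · · · · · · · ·
    · · · · · · · · · · ·
T3:
  2·area = 20  (B↔C swapped to make it positive)
  edge (12, 8)→(16, 12): d=(4,4) inclusive
  edge (16, 12)→(9, 10): d=(-7,-2) inclusive
  edge (9, 10)→(12, 8): d=(3,-2) inclusive
    (2,0)@(5, 1): e=[0,55,-35] → ·  [on edge]
    (3,1)@(7, 3): e=[0,45,-25] → ·  [on edge]
    (4,2)@(9, 5): e=[0,35,-15] → ·  [on edge]
    (5,3)@(11, 7): e=[0,25,-5] → ·  [on edge]
    (5,4)@(11, 9): e=[8,11,1] → #
    (6,4)@(13, 9): e=[0,15,5] → #  [on edge]
    (7,4)@(15, 9): e=[-8,19,9] → ·
    (5,5)@(11, 11): e=[16,-3,7] → ·
    (6,5)@(13, 11): e=[8,1,11] → #
    (7,5)@(15, 11): e=[0,5,15] → #  [on edge]
    (8,5)@(17, 11): e=[-8,9,19] → ·
    (6,6)@(13, 13): e=[16,-13,17] → ·
    (8,6)@(17, 13): e=[0,-5,25] → ·  [on edge]
    (9,7)@(19, 15): e=[0,-15,35] → ·  [on edge]
    (10,8)@(21, 17): e=[0,-25,45] → ·  [on edge]
  covered (4 px):
    · · · · · · · · · · ·
    · · · · · · · · · · ·
    · · · · · · · · · · ·
    · · · · · · · · · · ·
    · · · · · # # · · · ·
    · · · · · · # # · · ·
    · · · · · · · · · · ·
    · · · · · · · · · · ·
    · · · · · · · · · · ·
    · · · · · · · · · · ·
    · · · · · · · · · · ·
    · · · · · · · · · · ·

Final: 17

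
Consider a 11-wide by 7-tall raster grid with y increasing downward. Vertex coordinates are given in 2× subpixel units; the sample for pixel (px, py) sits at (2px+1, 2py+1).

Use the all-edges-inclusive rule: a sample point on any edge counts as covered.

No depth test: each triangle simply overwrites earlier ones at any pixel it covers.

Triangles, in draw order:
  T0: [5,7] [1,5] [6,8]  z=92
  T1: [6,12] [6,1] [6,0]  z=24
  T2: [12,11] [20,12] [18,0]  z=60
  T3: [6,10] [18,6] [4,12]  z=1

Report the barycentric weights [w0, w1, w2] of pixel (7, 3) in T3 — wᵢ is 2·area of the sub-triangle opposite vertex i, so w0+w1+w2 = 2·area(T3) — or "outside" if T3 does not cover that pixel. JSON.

T0:
  2·area = 2  (B↔C swapped to make it positive)
  edge (5, 7)→(6, 8): d=(1,1) inclusive
  edge (6, 8)→(1, 5): d=(-5,-3) inclusive
  edge (1, 5)→(5, 7): d=(4,2) inclusive
    (0,1)@(1, 3): e=[0,10,-8] → ·  [on edge]
    (0,2)@(1, 5): e=[2,0,0] → █  [on edge]
    (1,2)@(3, 5): e=[0,6,-4] → ·  [on edge]
    (0,3)@(1, 7): e=[4,-10,8] → ·
    (2,3)@(5, 7): e=[0,2,0] → █  [on edge]
    (3,3)@(7, 7): e=[-2,8,-4] → ·
    (2,4)@(5, 9): e=[2,-8,8] → ·
    (3,4)@(7, 9): e=[0,-2,4] → ·  [on edge]
    (4,4)@(9, 9): e=[-2,4,0] → ·  [on edge]
    (4,5)@(9, 11): e=[0,-6,8] → ·  [on edge]
    (5,5)@(11, 11): e=[-2,0,4] → ·  [on edge]
    (6,5)@(13, 11): e=[-4,6,0] → ·  [on edge]
    (5,6)@(11, 13): e=[0,-10,12] → ·  [on edge]
    (8,6)@(17, 13): e=[-6,8,0] → ·  [on edge]
  covered (2 px):
    · · · · · · · · · · ·
    · · · · · · · · · · ·
    █ · · · · · · · · · ·
    · · █ · · · · · · · ·
    · · · · · · · · · · ·
    · · · · · · · · · · ·
    · · · · · · · · · · ·
T1:
  degenerate (2·area = 0) — covers nothing
T2:
  2·area = 94  (B↔C swapped to make it positive)
  edge (12, 11)→(18, 0): d=(6,-11) inclusive
  edge (18, 0)→(20, 12): d=(2,12) inclusive
  edge (20, 12)→(12, 11): d=(-8,-1) inclusive
    (8,1)@(17, 3): e=[7,18,69] → █
    (9,1)@(19, 3): e=[29,-6,71] → ·
    (8,2)@(17, 5): e=[19,22,53] → █
    (9,2)@(19, 5): e=[41,-2,55] → ·
    (7,3)@(15, 7): e=[9,50,35] → █
    (9,3)@(19, 7): e=[53,2,39] → █
    (10,3)@(21, 7): e=[75,-22,41] → ·
    (7,4)@(15, 9): e=[21,54,19] → █
    (10,4)@(21, 9): e=[87,-18,25] → ·
    (6,5)@(13, 11): e=[11,82,1] → █
    (10,5)@(21, 11): e=[99,-14,9] → ·
    (6,6)@(13, 13): e=[23,86,-15] → ·
  covered (12 px):
    · · · · · · · · · · ·
    · · · · · · · · █ · ·
    · · · · · · · · █ · ·
    · · · · · · · █ █ █ ·
    · · · · · · · █ █ █ ·
    · · · · · · █ █ █ █ ·
    · · · · · · · · · · ·
T3:
  2·area = 16
  edge (6, 10)→(18, 6): d=(12,-4) inclusive
  edge (18, 6)→(4, 12): d=(-14,6) inclusive
  edge (4, 12)→(6, 10): d=(2,-2) inclusive
    (7,0)@(15, 1): e=[-72,88,0] → ·  [on edge]
    (6,1)@(13, 3): e=[-56,72,0] → ·  [on edge]
    (5,2)@(11, 5): e=[-40,56,0] → ·  [on edge]
    (10,2)@(21, 5): e=[0,-4,20] → ·  [on edge]
    (4,3)@(9, 7): e=[-24,40,0] → ·  [on edge]
    (7,3)@(15, 7): e=[0,4,12] → █  [on edge]
    (8,3)@(17, 7): e=[8,-8,16] → ·
    (3,4)@(7, 9): e=[-8,24,0] → ·  [on edge]
    (4,4)@(9, 9): e=[0,12,4] → █  [on edge]
    (5,4)@(11, 9): e=[8,0,8] → █  [on edge]
    (6,4)@(13, 9): e=[16,-12,12] → ·
    (7,4)@(15, 9): e=[24,-24,16] → ·
    (1,5)@(3, 11): e=[0,20,-4] → ·  [on edge]
    (2,5)@(5, 11): e=[8,8,0] → █  [on edge]
    (1,6)@(3, 13): e=[24,-8,0] → ·  [on edge]
  covered (4 px):
    · · · · · · · · · · ·
    · · · · · · · · · · ·
    · · · · · · · · · · ·
    · · · · · · · █ · · ·
    · · · · █ █ · · · · ·
    · · █ · · · · · · · ·
    · · · · · · · · · · ·

Answer: [4,12,0]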